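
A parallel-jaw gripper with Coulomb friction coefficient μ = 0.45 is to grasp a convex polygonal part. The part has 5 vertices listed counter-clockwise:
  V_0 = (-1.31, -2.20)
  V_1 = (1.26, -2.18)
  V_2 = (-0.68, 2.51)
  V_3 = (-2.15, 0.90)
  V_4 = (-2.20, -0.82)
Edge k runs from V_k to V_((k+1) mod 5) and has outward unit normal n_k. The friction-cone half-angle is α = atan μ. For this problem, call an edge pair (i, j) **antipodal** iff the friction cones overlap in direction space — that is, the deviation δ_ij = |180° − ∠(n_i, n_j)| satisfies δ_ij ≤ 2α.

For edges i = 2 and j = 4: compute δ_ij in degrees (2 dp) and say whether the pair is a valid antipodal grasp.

α = atan 0.45 = 24.23°;  2α = 48.46°
edge 2: e_2 = (-1.47, -1.61);  n_2 = (-0.7385, +0.6743)
edge 4: e_4 = (+0.89, -1.38);  n_4 = (-0.8404, -0.5420)
∠(n_2, n_4) = 75.22°
δ = |180° − 75.22°| = 104.78°
104.78° > 2α = 48.46°  →  invalid

δ = 104.78°, invalid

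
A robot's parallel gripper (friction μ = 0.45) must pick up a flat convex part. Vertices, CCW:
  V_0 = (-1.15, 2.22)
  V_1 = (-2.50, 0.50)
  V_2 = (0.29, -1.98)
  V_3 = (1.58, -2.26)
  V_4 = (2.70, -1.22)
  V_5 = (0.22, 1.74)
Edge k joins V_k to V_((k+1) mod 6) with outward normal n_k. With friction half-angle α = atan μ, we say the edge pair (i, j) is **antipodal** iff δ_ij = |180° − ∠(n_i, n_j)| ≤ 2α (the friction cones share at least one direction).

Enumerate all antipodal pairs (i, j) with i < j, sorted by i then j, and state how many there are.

α = atan 0.45 = 24.23°;  2α = 48.46°
n_0 = (-0.7866, +0.6174)
n_1 = (-0.6644, -0.7474)
n_2 = (-0.2121, -0.9772)
n_3 = (+0.6805, -0.7328)
n_4 = (+0.7665, +0.6422)
n_5 = (+0.3307, +0.9438)
  (0,1): δ = 93.51°  ·
  (0,2): δ = 64.12°  ·
  (0,3): δ = 8.99°  ✓
  (0,4): δ = 78.09°  ·
  (0,5): δ = 108.82°  ·
  (1,2): δ = 150.61°  ·
  (1,3): δ = 95.49°  ·
  (1,4): δ = 8.41°  ✓
  (1,5): δ = 22.32°  ✓
  (2,3): δ = 124.87°  ·
  (2,4): δ = 37.80°  ✓
  (2,5): δ = 7.06°  ✓
  (3,4): δ = 92.92°  ·
  (3,5): δ = 62.19°  ·
  (4,5): δ = 149.27°  ·
antipodal pairs: 5

count = 5; pairs: (0,3), (1,4), (1,5), (2,4), (2,5)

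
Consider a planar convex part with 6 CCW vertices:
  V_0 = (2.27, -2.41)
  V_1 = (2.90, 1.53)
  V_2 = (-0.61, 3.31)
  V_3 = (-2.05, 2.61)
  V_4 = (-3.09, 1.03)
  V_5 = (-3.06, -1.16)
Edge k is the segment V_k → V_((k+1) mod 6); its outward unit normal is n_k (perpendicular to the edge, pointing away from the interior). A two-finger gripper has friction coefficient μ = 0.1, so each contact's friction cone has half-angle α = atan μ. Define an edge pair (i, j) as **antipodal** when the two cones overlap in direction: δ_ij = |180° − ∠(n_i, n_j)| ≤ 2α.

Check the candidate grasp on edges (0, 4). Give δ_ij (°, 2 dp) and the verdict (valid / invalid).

δ = 9.87°, valid

α = atan 0.1 = 5.71°;  2α = 11.42°
edge 0: e_0 = (+0.63, +3.94);  n_0 = (+0.9875, -0.1579)
edge 4: e_4 = (+0.03, -2.19);  n_4 = (-0.9999, -0.0137)
∠(n_0, n_4) = 170.13°
δ = |180° − 170.13°| = 9.87°
9.87° ≤ 2α = 11.42°  →  valid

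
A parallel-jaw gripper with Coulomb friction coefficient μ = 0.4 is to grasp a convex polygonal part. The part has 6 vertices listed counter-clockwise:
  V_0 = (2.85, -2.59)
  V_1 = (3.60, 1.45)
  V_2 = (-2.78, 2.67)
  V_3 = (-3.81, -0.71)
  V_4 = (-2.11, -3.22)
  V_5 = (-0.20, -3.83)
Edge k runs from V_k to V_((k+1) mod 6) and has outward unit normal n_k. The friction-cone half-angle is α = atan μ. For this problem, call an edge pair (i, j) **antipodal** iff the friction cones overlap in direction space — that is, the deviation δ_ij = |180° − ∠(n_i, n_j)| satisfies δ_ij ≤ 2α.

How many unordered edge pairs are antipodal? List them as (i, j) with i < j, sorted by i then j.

α = atan 0.4 = 21.80°;  2α = 43.60°
n_0 = (+0.9832, -0.1825)
n_1 = (+0.1878, +0.9822)
n_2 = (-0.9566, +0.2915)
n_3 = (-0.8280, -0.5608)
n_4 = (-0.3042, -0.9526)
n_5 = (+0.3766, -0.9264)
  (0,1): δ = 90.31°  ·
  (0,2): δ = 6.43°  ✓
  (0,3): δ = 44.63°  ·
  (0,4): δ = 82.80°  ·
  (0,5): δ = 122.64°  ·
  (1,2): δ = 96.12°  ·
  (1,3): δ = 45.07°  ·
  (1,4): δ = 6.89°  ✓
  (1,5): δ = 32.95°  ✓
  (2,3): δ = 128.94°  ·
  (2,4): δ = 90.76°  ·
  (2,5): δ = 50.93°  ·
  (3,4): δ = 141.82°  ·
  (3,5): δ = 101.98°  ·
  (4,5): δ = 140.16°  ·
antipodal pairs: 3

count = 3; pairs: (0,2), (1,4), (1,5)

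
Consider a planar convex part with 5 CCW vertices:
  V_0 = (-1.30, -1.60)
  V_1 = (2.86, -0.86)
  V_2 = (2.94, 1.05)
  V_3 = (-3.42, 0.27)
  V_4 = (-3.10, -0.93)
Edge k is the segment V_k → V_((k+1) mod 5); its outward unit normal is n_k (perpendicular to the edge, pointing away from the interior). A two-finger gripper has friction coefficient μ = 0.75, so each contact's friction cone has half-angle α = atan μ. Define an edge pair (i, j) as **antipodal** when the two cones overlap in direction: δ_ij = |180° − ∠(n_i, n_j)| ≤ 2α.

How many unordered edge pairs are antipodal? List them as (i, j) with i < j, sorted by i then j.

count = 4; pairs: (0,2), (1,3), (1,4), (2,4)

α = atan 0.75 = 36.87°;  2α = 73.74°
n_0 = (+0.1751, -0.9845)
n_1 = (+0.9991, -0.0418)
n_2 = (-0.1217, +0.9926)
n_3 = (-0.9662, -0.2577)
n_4 = (-0.3488, -0.9372)
  (0,1): δ = 102.48°  ·
  (0,2): δ = 3.09°  ✓
  (0,3): δ = 94.84°  ·
  (0,4): δ = 149.50°  ·
  (1,2): δ = 80.61°  ·
  (1,3): δ = 17.33°  ✓
  (1,4): δ = 71.98°  ✓
  (2,3): δ = 82.06°  ·
  (2,4): δ = 27.41°  ✓
  (3,4): δ = 125.35°  ·
antipodal pairs: 4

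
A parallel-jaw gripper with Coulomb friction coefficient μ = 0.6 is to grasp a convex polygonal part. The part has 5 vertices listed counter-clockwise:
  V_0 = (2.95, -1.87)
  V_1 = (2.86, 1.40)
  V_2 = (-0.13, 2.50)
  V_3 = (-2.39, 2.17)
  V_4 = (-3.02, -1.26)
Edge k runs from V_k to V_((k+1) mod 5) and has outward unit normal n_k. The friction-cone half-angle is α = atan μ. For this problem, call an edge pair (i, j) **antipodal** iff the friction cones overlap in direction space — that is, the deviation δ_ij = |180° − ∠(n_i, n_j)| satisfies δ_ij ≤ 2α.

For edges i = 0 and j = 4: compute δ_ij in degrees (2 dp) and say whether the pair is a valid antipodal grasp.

α = atan 0.6 = 30.96°;  2α = 61.93°
edge 0: e_0 = (-0.09, +3.27);  n_0 = (+0.9996, +0.0275)
edge 4: e_4 = (+5.97, -0.61);  n_4 = (-0.1016, -0.9948)
∠(n_0, n_4) = 97.41°
δ = |180° − 97.41°| = 82.59°
82.59° > 2α = 61.93°  →  invalid

δ = 82.59°, invalid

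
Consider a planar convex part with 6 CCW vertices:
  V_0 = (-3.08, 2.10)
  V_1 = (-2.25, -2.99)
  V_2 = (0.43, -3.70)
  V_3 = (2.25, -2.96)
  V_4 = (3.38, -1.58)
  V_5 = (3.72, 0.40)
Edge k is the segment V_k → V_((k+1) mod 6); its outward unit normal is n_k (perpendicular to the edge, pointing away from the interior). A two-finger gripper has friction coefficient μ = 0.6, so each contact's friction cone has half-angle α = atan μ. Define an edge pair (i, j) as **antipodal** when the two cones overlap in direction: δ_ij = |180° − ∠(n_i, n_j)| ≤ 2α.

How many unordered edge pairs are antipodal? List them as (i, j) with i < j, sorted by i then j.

α = atan 0.6 = 30.96°;  2α = 61.93°
n_0 = (-0.9870, -0.1609)
n_1 = (-0.2561, -0.9667)
n_2 = (+0.3767, -0.9264)
n_3 = (+0.7737, -0.6335)
n_4 = (+0.9856, -0.1692)
n_5 = (+0.2425, +0.9701)
  (0,1): δ = 114.10°  ·
  (0,2): δ = 77.14°  ·
  (0,3): δ = 48.57°  ✓
  (0,4): δ = 19.01°  ✓
  (0,5): δ = 66.70°  ·
  (1,2): δ = 143.04°  ·
  (1,3): δ = 114.47°  ·
  (1,4): δ = 84.91°  ·
  (1,5): δ = 0.80°  ✓
  (2,3): δ = 151.44°  ·
  (2,4): δ = 121.87°  ·
  (2,5): δ = 36.16°  ✓
  (3,4): δ = 150.43°  ·
  (3,5): δ = 64.72°  ·
  (4,5): δ = 94.29°  ·
antipodal pairs: 4

count = 4; pairs: (0,3), (0,4), (1,5), (2,5)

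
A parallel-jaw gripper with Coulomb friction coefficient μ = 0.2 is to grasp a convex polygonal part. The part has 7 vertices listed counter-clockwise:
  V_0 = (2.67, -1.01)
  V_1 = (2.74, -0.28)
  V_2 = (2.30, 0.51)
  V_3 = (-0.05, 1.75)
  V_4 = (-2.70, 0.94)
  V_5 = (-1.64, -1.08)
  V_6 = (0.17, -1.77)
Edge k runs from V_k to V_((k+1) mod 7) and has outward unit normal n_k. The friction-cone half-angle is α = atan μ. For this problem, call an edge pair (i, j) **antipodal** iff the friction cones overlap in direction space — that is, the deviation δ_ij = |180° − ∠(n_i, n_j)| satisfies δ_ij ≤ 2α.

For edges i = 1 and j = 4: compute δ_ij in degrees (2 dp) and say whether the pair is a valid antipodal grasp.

α = atan 0.2 = 11.31°;  2α = 22.62°
edge 1: e_1 = (-0.44, +0.79);  n_1 = (+0.8736, +0.4866)
edge 4: e_4 = (+1.06, -2.02);  n_4 = (-0.8855, -0.4647)
∠(n_1, n_4) = 178.57°
δ = |180° − 178.57°| = 1.43°
1.43° ≤ 2α = 22.62°  →  valid

δ = 1.43°, valid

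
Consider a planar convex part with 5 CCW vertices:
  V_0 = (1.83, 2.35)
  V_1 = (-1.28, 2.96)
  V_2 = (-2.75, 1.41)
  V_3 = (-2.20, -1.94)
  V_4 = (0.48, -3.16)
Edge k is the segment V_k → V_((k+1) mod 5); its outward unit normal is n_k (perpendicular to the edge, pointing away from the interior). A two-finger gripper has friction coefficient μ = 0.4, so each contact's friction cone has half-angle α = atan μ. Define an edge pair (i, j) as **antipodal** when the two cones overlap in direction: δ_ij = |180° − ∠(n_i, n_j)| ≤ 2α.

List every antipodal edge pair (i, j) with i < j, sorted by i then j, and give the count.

α = atan 0.4 = 21.80°;  2α = 43.60°
n_0 = (+0.1925, +0.9813)
n_1 = (-0.7256, +0.6881)
n_2 = (-0.9868, -0.1620)
n_3 = (-0.4143, -0.9101)
n_4 = (+0.9713, -0.2380)
  (0,1): δ = 122.39°  ·
  (0,2): δ = 69.58°  ·
  (0,3): δ = 13.38°  ✓
  (0,4): δ = 87.33°  ·
  (1,2): δ = 127.19°  ·
  (1,3): δ = 70.99°  ·
  (1,4): δ = 29.72°  ✓
  (2,3): δ = 123.80°  ·
  (2,4): δ = 23.09°  ✓
  (3,4): δ = 79.29°  ·
antipodal pairs: 3

count = 3; pairs: (0,3), (1,4), (2,4)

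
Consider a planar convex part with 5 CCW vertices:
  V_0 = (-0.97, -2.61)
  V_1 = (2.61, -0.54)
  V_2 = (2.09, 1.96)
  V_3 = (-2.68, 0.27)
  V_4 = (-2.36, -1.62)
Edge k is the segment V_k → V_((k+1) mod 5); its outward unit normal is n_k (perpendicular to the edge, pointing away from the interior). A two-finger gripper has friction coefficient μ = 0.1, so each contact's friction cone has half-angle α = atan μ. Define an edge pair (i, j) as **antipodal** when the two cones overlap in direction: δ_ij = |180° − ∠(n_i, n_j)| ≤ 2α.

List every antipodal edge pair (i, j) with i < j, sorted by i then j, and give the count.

α = atan 0.1 = 5.71°;  2α = 11.42°
n_0 = (+0.5006, -0.8657)
n_1 = (+0.9790, +0.2036)
n_2 = (-0.3340, +0.9426)
n_3 = (-0.9860, -0.1669)
n_4 = (-0.5801, -0.8145)
  (0,1): δ = 108.29°  ·
  (0,2): δ = 10.53°  ✓
  (0,3): δ = 69.57°  ·
  (0,4): δ = 114.50°  ·
  (1,2): δ = 82.24°  ·
  (1,3): δ = 2.14°  ✓
  (1,4): δ = 42.79°  ·
  (2,3): δ = 99.90°  ·
  (2,4): δ = 54.97°  ·
  (3,4): δ = 135.07°  ·
antipodal pairs: 2

count = 2; pairs: (0,2), (1,3)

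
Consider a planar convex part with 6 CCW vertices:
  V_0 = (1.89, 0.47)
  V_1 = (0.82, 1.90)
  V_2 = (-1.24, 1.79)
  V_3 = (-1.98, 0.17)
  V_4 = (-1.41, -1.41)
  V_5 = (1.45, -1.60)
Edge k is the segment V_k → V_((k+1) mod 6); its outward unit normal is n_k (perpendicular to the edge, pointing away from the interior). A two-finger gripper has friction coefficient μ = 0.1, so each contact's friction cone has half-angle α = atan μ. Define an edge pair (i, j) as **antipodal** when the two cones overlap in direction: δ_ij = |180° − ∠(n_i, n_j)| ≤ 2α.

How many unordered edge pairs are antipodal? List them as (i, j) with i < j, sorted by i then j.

α = atan 0.1 = 5.71°;  2α = 11.42°
n_0 = (+0.8007, +0.5991)
n_1 = (-0.0533, +0.9986)
n_2 = (-0.9096, +0.4155)
n_3 = (-0.9407, -0.3394)
n_4 = (-0.0663, -0.9978)
n_5 = (+0.9781, -0.2079)
  (0,1): δ = 123.75°  ·
  (0,2): δ = 61.36°  ·
  (0,3): δ = 16.97°  ·
  (0,4): δ = 49.39°  ·
  (0,5): δ = 131.19°  ·
  (1,2): δ = 117.61°  ·
  (1,3): δ = 73.22°  ·
  (1,4): δ = 6.86°  ✓
  (1,5): δ = 74.94°  ·
  (2,3): δ = 135.61°  ·
  (2,4): δ = 69.25°  ·
  (2,5): δ = 12.55°  ·
  (3,4): δ = 113.64°  ·
  (3,5): δ = 31.84°  ·
  (4,5): δ = 98.20°  ·
antipodal pairs: 1

count = 1; pairs: (1,4)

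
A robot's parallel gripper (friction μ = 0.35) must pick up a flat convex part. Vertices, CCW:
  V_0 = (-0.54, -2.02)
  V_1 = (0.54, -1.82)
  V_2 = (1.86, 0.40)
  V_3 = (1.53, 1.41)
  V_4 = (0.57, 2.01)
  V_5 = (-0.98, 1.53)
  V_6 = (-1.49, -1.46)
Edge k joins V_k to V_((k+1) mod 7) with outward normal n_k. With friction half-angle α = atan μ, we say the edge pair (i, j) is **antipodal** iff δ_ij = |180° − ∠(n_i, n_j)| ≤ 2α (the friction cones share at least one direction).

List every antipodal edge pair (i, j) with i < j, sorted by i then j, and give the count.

count = 4; pairs: (0,4), (1,5), (2,5), (3,6)

α = atan 0.35 = 19.29°;  2α = 38.58°
n_0 = (+0.1821, -0.9833)
n_1 = (+0.8595, -0.5111)
n_2 = (+0.9505, +0.3106)
n_3 = (+0.5300, +0.8480)
n_4 = (-0.2958, +0.9552)
n_5 = (-0.9858, +0.1681)
n_6 = (-0.5078, -0.8615)
  (0,1): δ = 131.23°  ·
  (0,2): δ = 82.40°  ·
  (0,3): δ = 42.50°  ·
  (0,4): δ = 6.72°  ✓
  (0,5): δ = 69.83°  ·
  (0,6): δ = 138.99°  ·
  (1,2): δ = 131.17°  ·
  (1,3): δ = 91.27°  ·
  (1,4): δ = 42.06°  ·
  (1,5): δ = 21.06°  ✓
  (1,6): δ = 90.22°  ·
  (2,3): δ = 140.10°  ·
  (2,4): δ = 90.89°  ·
  (2,5): δ = 27.77°  ✓
  (2,6): δ = 41.39°  ·
  (3,4): δ = 130.79°  ·
  (3,5): δ = 67.67°  ·
  (3,6): δ = 1.49°  ✓
  (4,5): δ = 116.89°  ·
  (4,6): δ = 47.72°  ·
  (5,6): δ = 110.84°  ·
antipodal pairs: 4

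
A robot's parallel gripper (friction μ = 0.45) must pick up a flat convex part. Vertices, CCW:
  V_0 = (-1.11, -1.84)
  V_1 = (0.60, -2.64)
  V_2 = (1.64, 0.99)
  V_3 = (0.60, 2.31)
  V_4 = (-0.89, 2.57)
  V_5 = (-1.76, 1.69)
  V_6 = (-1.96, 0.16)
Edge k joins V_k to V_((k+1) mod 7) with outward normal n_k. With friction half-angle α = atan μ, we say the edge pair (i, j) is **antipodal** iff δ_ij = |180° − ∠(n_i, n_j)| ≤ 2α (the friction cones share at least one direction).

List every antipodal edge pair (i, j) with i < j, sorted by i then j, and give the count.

α = atan 0.45 = 24.23°;  2α = 48.46°
n_0 = (-0.4238, -0.9058)
n_1 = (+0.9613, -0.2754)
n_2 = (+0.7855, +0.6189)
n_3 = (+0.1719, +0.9851)
n_4 = (-0.7111, +0.7031)
n_5 = (-0.9916, +0.1296)
n_6 = (-0.9203, -0.3911)
  (0,1): δ = 80.92°  ·
  (0,2): δ = 26.69°  ✓
  (0,3): δ = 15.17°  ✓
  (0,4): δ = 70.40°  ·
  (0,5): δ = 107.62°  ·
  (0,6): δ = 138.10°  ·
  (1,2): δ = 125.78°  ·
  (1,3): δ = 83.91°  ·
  (1,4): δ = 28.69°  ✓
  (1,5): δ = 8.54°  ✓
  (1,6): δ = 39.01°  ✓
  (2,3): δ = 138.13°  ·
  (2,4): δ = 82.91°  ·
  (2,5): δ = 45.68°  ✓
  (2,6): δ = 15.21°  ✓
  (3,4): δ = 124.77°  ·
  (3,5): δ = 87.55°  ·
  (3,6): δ = 57.08°  ·
  (4,5): δ = 142.77°  ·
  (4,6): δ = 112.30°  ·
  (5,6): δ = 149.53°  ·
antipodal pairs: 7

count = 7; pairs: (0,2), (0,3), (1,4), (1,5), (1,6), (2,5), (2,6)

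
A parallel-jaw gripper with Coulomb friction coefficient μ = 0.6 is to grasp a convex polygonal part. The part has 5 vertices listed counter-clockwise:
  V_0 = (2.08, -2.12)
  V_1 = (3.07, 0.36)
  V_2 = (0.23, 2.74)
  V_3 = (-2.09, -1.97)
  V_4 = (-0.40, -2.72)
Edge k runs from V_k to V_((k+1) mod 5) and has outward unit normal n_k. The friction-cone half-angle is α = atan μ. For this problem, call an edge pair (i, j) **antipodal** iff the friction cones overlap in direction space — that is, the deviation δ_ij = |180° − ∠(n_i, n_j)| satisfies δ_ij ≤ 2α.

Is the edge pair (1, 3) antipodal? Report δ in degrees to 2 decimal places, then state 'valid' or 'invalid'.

δ = 16.03°, valid

α = atan 0.6 = 30.96°;  2α = 61.93°
edge 1: e_1 = (-2.84, +2.38);  n_1 = (+0.6423, +0.7664)
edge 3: e_3 = (+1.69, -0.75);  n_3 = (-0.4056, -0.9140)
∠(n_1, n_3) = 163.97°
δ = |180° − 163.97°| = 16.03°
16.03° ≤ 2α = 61.93°  →  valid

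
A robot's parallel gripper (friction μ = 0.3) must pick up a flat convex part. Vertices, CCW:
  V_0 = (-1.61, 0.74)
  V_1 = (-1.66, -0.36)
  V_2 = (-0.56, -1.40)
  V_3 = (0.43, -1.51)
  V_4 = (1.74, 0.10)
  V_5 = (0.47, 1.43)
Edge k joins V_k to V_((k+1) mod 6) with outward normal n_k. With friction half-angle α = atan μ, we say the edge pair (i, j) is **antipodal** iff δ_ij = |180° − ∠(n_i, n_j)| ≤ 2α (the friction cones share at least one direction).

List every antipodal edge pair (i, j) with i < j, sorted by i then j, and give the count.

α = atan 0.3 = 16.70°;  2α = 33.40°
n_0 = (-0.9990, +0.0454)
n_1 = (-0.6870, -0.7266)
n_2 = (-0.1104, -0.9939)
n_3 = (+0.7757, -0.6311)
n_4 = (+0.7232, +0.6906)
n_5 = (-0.3149, +0.9491)
  (0,1): δ = 130.79°  ·
  (0,2): δ = 93.74°  ·
  (0,3): δ = 36.53°  ·
  (0,4): δ = 46.28°  ·
  (0,5): δ = 110.95°  ·
  (1,2): δ = 142.95°  ·
  (1,3): δ = 85.74°  ·
  (1,4): δ = 2.93°  ✓
  (1,5): δ = 61.75°  ·
  (2,3): δ = 122.79°  ·
  (2,4): δ = 39.98°  ·
  (2,5): δ = 24.69°  ✓
  (3,4): δ = 97.19°  ·
  (3,5): δ = 32.51°  ✓
  (4,5): δ = 115.33°  ·
antipodal pairs: 3

count = 3; pairs: (1,4), (2,5), (3,5)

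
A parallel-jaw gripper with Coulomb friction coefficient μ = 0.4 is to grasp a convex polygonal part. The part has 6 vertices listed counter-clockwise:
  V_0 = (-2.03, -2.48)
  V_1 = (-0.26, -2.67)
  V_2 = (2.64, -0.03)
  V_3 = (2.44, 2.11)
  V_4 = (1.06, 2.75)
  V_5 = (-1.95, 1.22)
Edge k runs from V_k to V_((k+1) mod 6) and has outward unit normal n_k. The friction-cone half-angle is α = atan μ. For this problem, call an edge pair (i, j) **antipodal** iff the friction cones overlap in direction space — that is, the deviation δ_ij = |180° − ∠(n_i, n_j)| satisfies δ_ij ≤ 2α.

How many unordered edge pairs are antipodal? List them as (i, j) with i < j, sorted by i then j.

count = 4; pairs: (0,3), (0,4), (1,4), (2,5)

α = atan 0.4 = 21.80°;  2α = 43.60°
n_0 = (-0.1067, -0.9943)
n_1 = (+0.6732, -0.7395)
n_2 = (+0.9957, +0.0931)
n_3 = (+0.4207, +0.9072)
n_4 = (-0.4531, +0.8914)
n_5 = (-0.9998, +0.0216)
  (0,1): δ = 131.56°  ·
  (0,2): δ = 78.53°  ·
  (0,3): δ = 18.75°  ✓
  (0,4): δ = 33.07°  ✓
  (0,5): δ = 94.89°  ·
  (1,2): δ = 126.97°  ·
  (1,3): δ = 67.19°  ·
  (1,4): δ = 15.37°  ✓
  (1,5): δ = 46.45°  ·
  (2,3): δ = 120.22°  ·
  (2,4): δ = 68.39°  ·
  (2,5): δ = 6.58°  ✓
  (3,4): δ = 128.18°  ·
  (3,5): δ = 66.36°  ·
  (4,5): δ = 118.18°  ·
antipodal pairs: 4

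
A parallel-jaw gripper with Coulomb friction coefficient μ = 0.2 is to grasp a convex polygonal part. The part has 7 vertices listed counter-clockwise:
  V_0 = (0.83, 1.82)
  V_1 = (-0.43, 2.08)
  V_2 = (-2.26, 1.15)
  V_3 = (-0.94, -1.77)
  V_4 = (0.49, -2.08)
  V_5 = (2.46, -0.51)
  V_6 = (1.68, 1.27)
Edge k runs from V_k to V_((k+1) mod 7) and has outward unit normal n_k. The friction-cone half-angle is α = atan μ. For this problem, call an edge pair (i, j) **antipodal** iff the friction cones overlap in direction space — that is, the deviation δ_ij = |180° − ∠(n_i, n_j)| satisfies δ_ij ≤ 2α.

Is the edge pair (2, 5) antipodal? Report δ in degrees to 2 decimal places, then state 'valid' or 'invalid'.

δ = 0.66°, valid

α = atan 0.2 = 11.31°;  2α = 22.62°
edge 2: e_2 = (+1.32, -2.92);  n_2 = (-0.9112, -0.4119)
edge 5: e_5 = (-0.78, +1.78);  n_5 = (+0.9159, +0.4014)
∠(n_2, n_5) = 179.34°
δ = |180° − 179.34°| = 0.66°
0.66° ≤ 2α = 22.62°  →  valid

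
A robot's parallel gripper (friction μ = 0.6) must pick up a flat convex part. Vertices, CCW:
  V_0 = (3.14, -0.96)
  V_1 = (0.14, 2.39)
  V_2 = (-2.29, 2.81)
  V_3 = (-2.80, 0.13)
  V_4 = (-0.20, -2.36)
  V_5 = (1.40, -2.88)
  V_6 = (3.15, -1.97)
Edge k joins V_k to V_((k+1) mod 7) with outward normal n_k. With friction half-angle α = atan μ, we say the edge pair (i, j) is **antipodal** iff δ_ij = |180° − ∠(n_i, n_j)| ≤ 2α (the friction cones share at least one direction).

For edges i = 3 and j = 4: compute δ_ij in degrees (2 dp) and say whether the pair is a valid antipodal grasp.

δ = 154.24°, invalid

α = atan 0.6 = 30.96°;  2α = 61.93°
edge 3: e_3 = (+2.60, -2.49);  n_3 = (-0.6917, -0.7222)
edge 4: e_4 = (+1.60, -0.52);  n_4 = (-0.3091, -0.9510)
∠(n_3, n_4) = 25.76°
δ = |180° − 25.76°| = 154.24°
154.24° > 2α = 61.93°  →  invalid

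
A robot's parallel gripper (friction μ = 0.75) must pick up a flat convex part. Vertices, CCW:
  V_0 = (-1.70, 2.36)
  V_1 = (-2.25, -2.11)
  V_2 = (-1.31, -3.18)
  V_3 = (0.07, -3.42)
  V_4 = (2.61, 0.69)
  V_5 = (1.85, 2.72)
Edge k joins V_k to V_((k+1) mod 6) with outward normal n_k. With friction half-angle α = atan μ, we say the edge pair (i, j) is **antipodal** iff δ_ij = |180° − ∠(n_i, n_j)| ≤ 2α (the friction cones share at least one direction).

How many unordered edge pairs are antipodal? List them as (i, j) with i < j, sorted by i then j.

α = atan 0.75 = 36.87°;  2α = 73.74°
n_0 = (-0.9925, +0.1221)
n_1 = (-0.7513, -0.6600)
n_2 = (-0.1713, -0.9852)
n_3 = (+0.8507, -0.5257)
n_4 = (+0.9365, +0.3506)
n_5 = (-0.1009, +0.9949)
  (0,1): δ = 131.69°  ·
  (0,2): δ = 92.85°  ·
  (0,3): δ = 24.70°  ✓
  (0,4): δ = 27.54°  ✓
  (0,5): δ = 102.81°  ·
  (1,2): δ = 141.17°  ·
  (1,3): δ = 73.02°  ✓
  (1,4): δ = 20.77°  ✓
  (1,5): δ = 54.49°  ✓
  (2,3): δ = 111.85°  ·
  (2,4): δ = 59.61°  ✓
  (2,5): δ = 15.66°  ✓
  (3,4): δ = 127.76°  ·
  (3,5): δ = 52.49°  ✓
  (4,5): δ = 104.73°  ·
antipodal pairs: 8

count = 8; pairs: (0,3), (0,4), (1,3), (1,4), (1,5), (2,4), (2,5), (3,5)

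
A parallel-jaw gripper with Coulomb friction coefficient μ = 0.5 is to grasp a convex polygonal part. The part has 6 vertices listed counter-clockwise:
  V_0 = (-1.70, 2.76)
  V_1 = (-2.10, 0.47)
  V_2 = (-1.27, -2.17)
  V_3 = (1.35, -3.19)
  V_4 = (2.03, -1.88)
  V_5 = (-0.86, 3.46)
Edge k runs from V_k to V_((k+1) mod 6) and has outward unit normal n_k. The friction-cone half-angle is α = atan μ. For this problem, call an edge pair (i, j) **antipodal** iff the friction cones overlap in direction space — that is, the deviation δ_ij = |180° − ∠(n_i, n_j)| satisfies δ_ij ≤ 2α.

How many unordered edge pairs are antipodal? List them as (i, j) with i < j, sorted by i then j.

count = 6; pairs: (0,3), (0,4), (1,3), (1,4), (2,4), (3,5)

α = atan 0.5 = 26.57°;  2α = 53.13°
n_0 = (-0.9851, +0.1721)
n_1 = (-0.9540, -0.2999)
n_2 = (-0.3628, -0.9319)
n_3 = (+0.8875, -0.4607)
n_4 = (+0.8795, +0.4760)
n_5 = (-0.6402, +0.7682)
  (0,1): δ = 152.64°  ·
  (0,2): δ = 101.36°  ·
  (0,3): δ = 17.53°  ✓
  (0,4): δ = 38.33°  ✓
  (0,5): δ = 139.71°  ·
  (1,2): δ = 128.72°  ·
  (1,3): δ = 44.89°  ✓
  (1,4): δ = 10.97°  ✓
  (1,5): δ = 112.35°  ·
  (2,3): δ = 96.16°  ·
  (2,4): δ = 40.31°  ✓
  (2,5): δ = 61.08°  ·
  (3,4): δ = 124.14°  ·
  (3,5): δ = 22.76°  ✓
  (4,5): δ = 78.62°  ·
antipodal pairs: 6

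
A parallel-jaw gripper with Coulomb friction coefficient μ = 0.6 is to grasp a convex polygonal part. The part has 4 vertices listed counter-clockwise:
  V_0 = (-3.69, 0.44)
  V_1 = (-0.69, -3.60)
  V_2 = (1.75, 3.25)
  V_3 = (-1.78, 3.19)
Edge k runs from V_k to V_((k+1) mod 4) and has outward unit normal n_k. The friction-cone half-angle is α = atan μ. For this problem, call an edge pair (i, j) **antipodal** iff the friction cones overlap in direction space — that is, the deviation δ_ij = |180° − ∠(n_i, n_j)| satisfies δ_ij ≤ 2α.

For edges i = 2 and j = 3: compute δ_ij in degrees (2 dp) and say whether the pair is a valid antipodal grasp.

δ = 125.76°, invalid

α = atan 0.6 = 30.96°;  2α = 61.93°
edge 2: e_2 = (-3.53, -0.06);  n_2 = (-0.0170, +0.9999)
edge 3: e_3 = (-1.91, -2.75);  n_3 = (-0.8213, +0.5705)
∠(n_2, n_3) = 54.24°
δ = |180° − 54.24°| = 125.76°
125.76° > 2α = 61.93°  →  invalid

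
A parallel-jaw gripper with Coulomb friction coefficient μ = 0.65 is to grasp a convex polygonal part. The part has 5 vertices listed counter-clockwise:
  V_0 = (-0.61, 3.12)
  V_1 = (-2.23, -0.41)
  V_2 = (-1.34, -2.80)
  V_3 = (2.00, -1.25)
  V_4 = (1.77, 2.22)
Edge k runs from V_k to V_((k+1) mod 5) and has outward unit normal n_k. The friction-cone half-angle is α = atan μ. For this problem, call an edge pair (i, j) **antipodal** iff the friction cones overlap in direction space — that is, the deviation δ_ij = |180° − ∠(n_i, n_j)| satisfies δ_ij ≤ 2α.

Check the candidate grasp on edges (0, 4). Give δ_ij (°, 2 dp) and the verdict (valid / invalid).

δ = 93.94°, invalid

α = atan 0.65 = 33.02°;  2α = 66.05°
edge 0: e_0 = (-1.62, -3.53);  n_0 = (-0.9089, +0.4171)
edge 4: e_4 = (-2.38, +0.90);  n_4 = (+0.3537, +0.9354)
∠(n_0, n_4) = 86.06°
δ = |180° − 86.06°| = 93.94°
93.94° > 2α = 66.05°  →  invalid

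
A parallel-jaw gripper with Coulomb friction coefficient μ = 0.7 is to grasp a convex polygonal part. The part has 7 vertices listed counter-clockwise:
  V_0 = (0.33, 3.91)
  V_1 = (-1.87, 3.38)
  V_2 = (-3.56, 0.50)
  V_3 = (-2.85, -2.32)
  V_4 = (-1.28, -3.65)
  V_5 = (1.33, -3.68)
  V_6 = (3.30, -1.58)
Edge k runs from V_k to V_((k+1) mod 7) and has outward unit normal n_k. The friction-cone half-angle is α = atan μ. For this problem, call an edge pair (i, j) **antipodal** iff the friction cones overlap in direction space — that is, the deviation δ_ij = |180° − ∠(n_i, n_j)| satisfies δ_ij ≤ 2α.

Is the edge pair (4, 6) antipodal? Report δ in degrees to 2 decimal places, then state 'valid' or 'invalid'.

α = atan 0.7 = 34.99°;  2α = 69.98°
edge 4: e_4 = (+2.61, -0.03);  n_4 = (-0.0115, -0.9999)
edge 6: e_6 = (-2.97, +5.49);  n_6 = (+0.8795, +0.4758)
∠(n_4, n_6) = 119.07°
δ = |180° − 119.07°| = 60.93°
60.93° ≤ 2α = 69.98°  →  valid

δ = 60.93°, valid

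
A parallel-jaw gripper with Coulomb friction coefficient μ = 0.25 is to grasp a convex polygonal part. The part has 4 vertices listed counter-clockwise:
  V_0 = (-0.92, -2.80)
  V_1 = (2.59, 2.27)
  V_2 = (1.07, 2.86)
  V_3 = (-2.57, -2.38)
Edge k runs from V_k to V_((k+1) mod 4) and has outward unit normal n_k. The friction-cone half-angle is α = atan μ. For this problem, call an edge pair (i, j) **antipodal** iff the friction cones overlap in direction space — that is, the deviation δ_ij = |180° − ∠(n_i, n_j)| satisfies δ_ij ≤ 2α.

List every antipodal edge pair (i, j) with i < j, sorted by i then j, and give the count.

α = atan 0.25 = 14.04°;  2α = 28.07°
n_0 = (+0.8222, -0.5692)
n_1 = (+0.3619, +0.9322)
n_2 = (-0.8213, +0.5705)
n_3 = (-0.2467, -0.9691)
  (0,1): δ = 76.52°  ·
  (0,2): δ = 0.09°  ✓
  (0,3): δ = 110.41°  ·
  (1,2): δ = 103.57°  ·
  (1,3): δ = 6.93°  ✓
  (2,3): δ = 69.50°  ·
antipodal pairs: 2

count = 2; pairs: (0,2), (1,3)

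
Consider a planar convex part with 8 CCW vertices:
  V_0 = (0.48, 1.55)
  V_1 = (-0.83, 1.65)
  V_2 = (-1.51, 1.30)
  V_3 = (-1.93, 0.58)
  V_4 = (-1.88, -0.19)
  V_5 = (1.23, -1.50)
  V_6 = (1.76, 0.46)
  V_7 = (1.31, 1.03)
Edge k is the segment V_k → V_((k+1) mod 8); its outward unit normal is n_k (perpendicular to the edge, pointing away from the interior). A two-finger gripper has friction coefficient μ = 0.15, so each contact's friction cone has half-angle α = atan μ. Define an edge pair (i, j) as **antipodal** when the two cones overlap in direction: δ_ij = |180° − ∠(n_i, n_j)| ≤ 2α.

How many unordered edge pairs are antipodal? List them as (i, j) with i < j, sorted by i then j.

α = atan 0.15 = 8.53°;  2α = 17.06°
n_0 = (+0.0761, +0.9971)
n_1 = (-0.4576, +0.8891)
n_2 = (-0.8638, +0.5039)
n_3 = (-0.9979, -0.0648)
n_4 = (-0.3882, -0.9216)
n_5 = (+0.9653, -0.2610)
n_6 = (+0.7849, +0.6196)
n_7 = (+0.5309, +0.8474)
  (0,1): δ = 148.40°  ·
  (0,2): δ = 115.89°  ·
  (0,3): δ = 81.92°  ·
  (0,4): δ = 18.48°  ·
  (0,5): δ = 79.23°  ·
  (0,6): δ = 132.66°  ·
  (0,7): δ = 152.30°  ·
  (1,2): δ = 147.49°  ·
  (1,3): δ = 113.52°  ·
  (1,4): δ = 50.08°  ·
  (1,5): δ = 47.63°  ·
  (1,6): δ = 101.06°  ·
  (1,7): δ = 120.70°  ·
  (2,3): δ = 146.03°  ·
  (2,4): δ = 82.59°  ·
  (2,5): δ = 15.13°  ✓
  (2,6): δ = 68.55°  ·
  (2,7): δ = 88.19°  ·
  (3,4): δ = 116.56°  ·
  (3,5): δ = 18.85°  ·
  (3,6): δ = 34.57°  ·
  (3,7): δ = 54.22°  ·
  (4,5): δ = 82.29°  ·
  (4,6): δ = 28.87°  ·
  (4,7): δ = 9.23°  ✓
  (5,6): δ = 126.58°  ·
  (5,7): δ = 106.94°  ·
  (6,7): δ = 160.36°  ·
antipodal pairs: 2

count = 2; pairs: (2,5), (4,7)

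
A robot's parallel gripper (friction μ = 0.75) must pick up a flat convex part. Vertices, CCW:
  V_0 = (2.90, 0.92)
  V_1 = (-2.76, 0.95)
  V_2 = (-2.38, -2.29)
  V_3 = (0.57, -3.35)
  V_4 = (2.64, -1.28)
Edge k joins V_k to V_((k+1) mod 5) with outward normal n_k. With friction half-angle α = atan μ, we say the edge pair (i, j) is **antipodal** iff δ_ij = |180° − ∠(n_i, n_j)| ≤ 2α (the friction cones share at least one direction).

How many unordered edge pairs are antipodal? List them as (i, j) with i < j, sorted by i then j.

count = 4; pairs: (0,2), (0,3), (1,3), (1,4)

α = atan 0.75 = 36.87°;  2α = 73.74°
n_0 = (+0.0053, +1.0000)
n_1 = (-0.9932, -0.1165)
n_2 = (-0.3382, -0.9411)
n_3 = (+0.7071, -0.7071)
n_4 = (+0.9931, -0.1174)
  (0,1): δ = 83.01°  ·
  (0,2): δ = 19.46°  ✓
  (0,3): δ = 45.30°  ✓
  (0,4): δ = 83.56°  ·
  (1,2): δ = 116.45°  ·
  (1,3): δ = 51.69°  ✓
  (1,4): δ = 13.43°  ✓
  (2,3): δ = 115.24°  ·
  (2,4): δ = 76.98°  ·
  (3,4): δ = 141.74°  ·
antipodal pairs: 4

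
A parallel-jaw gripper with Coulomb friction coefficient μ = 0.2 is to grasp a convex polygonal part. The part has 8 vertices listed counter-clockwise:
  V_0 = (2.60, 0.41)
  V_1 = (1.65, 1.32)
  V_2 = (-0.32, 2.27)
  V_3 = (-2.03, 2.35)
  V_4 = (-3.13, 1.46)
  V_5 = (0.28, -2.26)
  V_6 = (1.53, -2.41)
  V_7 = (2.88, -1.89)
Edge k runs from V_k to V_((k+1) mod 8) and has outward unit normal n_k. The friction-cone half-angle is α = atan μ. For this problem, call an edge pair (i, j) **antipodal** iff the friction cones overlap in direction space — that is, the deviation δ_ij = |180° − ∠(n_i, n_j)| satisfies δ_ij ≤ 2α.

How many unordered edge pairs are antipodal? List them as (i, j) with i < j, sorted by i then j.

count = 5; pairs: (0,4), (1,4), (1,5), (2,5), (3,6)

α = atan 0.2 = 11.31°;  2α = 22.62°
n_0 = (+0.6917, +0.7221)
n_1 = (+0.4344, +0.9007)
n_2 = (+0.0467, +0.9989)
n_3 = (-0.6290, +0.7774)
n_4 = (-0.7372, -0.6757)
n_5 = (-0.1191, -0.9929)
n_6 = (+0.3594, -0.9332)
n_7 = (+0.9927, +0.1208)
  (0,1): δ = 161.98°  ·
  (0,2): δ = 138.91°  ·
  (0,3): δ = 97.26°  ·
  (0,4): δ = 3.72°  ✓
  (0,5): δ = 36.93°  ·
  (0,6): δ = 64.83°  ·
  (0,7): δ = 140.71°  ·
  (1,2): δ = 156.93°  ·
  (1,3): δ = 115.28°  ·
  (1,4): δ = 21.74°  ✓
  (1,5): δ = 18.90°  ✓
  (1,6): δ = 46.81°  ·
  (1,7): δ = 122.69°  ·
  (2,3): δ = 138.35°  ·
  (2,4): δ = 44.81°  ·
  (2,5): δ = 4.16°  ✓
  (2,6): δ = 23.74°  ·
  (2,7): δ = 99.62°  ·
  (3,4): δ = 86.47°  ·
  (3,5): δ = 45.82°  ·
  (3,6): δ = 17.91°  ✓
  (3,7): δ = 57.96°  ·
  (4,5): δ = 139.35°  ·
  (4,6): δ = 111.44°  ·
  (4,7): δ = 35.57°  ·
  (5,6): δ = 152.09°  ·
  (5,7): δ = 76.22°  ·
  (6,7): δ = 104.12°  ·
antipodal pairs: 5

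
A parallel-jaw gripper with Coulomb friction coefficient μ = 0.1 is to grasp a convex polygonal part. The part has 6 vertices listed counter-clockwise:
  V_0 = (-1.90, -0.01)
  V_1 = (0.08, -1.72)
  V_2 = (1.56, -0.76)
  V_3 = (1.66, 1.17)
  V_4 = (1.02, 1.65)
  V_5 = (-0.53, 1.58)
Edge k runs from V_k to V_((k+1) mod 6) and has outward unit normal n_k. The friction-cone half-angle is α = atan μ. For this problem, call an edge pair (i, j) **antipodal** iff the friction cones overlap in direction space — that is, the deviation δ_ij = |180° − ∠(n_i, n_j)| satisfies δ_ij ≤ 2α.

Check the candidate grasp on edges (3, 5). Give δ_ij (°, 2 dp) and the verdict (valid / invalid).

δ = 93.88°, invalid

α = atan 0.1 = 5.71°;  2α = 11.42°
edge 3: e_3 = (-0.64, +0.48);  n_3 = (+0.6000, +0.8000)
edge 5: e_5 = (-1.37, -1.59);  n_5 = (-0.7576, +0.6528)
∠(n_3, n_5) = 86.12°
δ = |180° − 86.12°| = 93.88°
93.88° > 2α = 11.42°  →  invalid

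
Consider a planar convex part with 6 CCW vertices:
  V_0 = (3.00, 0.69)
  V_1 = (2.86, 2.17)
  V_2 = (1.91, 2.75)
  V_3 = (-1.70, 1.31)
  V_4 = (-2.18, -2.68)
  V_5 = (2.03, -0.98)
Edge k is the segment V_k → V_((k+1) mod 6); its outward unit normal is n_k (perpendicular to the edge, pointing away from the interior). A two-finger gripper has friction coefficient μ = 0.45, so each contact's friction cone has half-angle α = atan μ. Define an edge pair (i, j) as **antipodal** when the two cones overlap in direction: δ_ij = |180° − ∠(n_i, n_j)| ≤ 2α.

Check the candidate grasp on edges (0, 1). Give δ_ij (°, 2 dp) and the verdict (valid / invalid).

α = atan 0.45 = 24.23°;  2α = 48.46°
edge 0: e_0 = (-0.14, +1.48);  n_0 = (+0.9956, +0.0942)
edge 1: e_1 = (-0.95, +0.58);  n_1 = (+0.5211, +0.8535)
∠(n_0, n_1) = 53.19°
δ = |180° − 53.19°| = 126.81°
126.81° > 2α = 48.46°  →  invalid

δ = 126.81°, invalid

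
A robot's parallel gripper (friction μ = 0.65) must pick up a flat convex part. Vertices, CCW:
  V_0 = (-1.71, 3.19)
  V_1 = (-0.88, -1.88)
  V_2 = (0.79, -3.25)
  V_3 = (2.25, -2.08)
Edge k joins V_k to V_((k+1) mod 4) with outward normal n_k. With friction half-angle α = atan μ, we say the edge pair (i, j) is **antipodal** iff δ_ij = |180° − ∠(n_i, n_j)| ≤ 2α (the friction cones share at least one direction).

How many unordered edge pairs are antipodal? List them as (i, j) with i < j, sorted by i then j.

α = atan 0.65 = 33.02°;  2α = 66.05°
n_0 = (-0.9869, -0.1616)
n_1 = (-0.6342, -0.7731)
n_2 = (+0.6253, -0.7803)
n_3 = (+0.7995, +0.6007)
  (0,1): δ = 138.66°  ·
  (0,2): δ = 60.59°  ✓
  (0,3): δ = 27.62°  ✓
  (1,2): δ = 101.93°  ·
  (1,3): δ = 13.71°  ✓
  (2,3): δ = 91.79°  ·
antipodal pairs: 3

count = 3; pairs: (0,2), (0,3), (1,3)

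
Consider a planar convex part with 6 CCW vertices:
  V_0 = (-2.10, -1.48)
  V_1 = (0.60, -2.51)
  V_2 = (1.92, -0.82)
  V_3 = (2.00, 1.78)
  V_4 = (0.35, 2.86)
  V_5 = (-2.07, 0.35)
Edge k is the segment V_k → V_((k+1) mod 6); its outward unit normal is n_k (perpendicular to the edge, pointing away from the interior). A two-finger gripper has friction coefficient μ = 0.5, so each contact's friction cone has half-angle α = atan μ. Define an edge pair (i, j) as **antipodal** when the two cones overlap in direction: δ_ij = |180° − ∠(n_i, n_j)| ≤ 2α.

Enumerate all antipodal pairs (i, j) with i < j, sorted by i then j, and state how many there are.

count = 5; pairs: (0,3), (1,4), (1,5), (2,4), (2,5)

α = atan 0.5 = 26.57°;  2α = 53.13°
n_0 = (-0.3564, -0.9343)
n_1 = (+0.7881, -0.6156)
n_2 = (+0.9995, -0.0308)
n_3 = (+0.5477, +0.8367)
n_4 = (-0.7199, +0.6941)
n_5 = (-0.9999, +0.0164)
  (0,1): δ = 107.11°  ·
  (0,2): δ = 70.88°  ·
  (0,3): δ = 12.33°  ✓
  (0,4): δ = 66.93°  ·
  (0,5): δ = 109.94°  ·
  (1,2): δ = 143.77°  ·
  (1,3): δ = 85.21°  ·
  (1,4): δ = 5.96°  ✓
  (1,5): δ = 37.05°  ✓
  (2,3): δ = 121.44°  ·
  (2,4): δ = 42.19°  ✓
  (2,5): δ = 0.82°  ✓
  (3,4): δ = 100.75°  ·
  (3,5): δ = 57.73°  ·
  (4,5): δ = 136.99°  ·
antipodal pairs: 5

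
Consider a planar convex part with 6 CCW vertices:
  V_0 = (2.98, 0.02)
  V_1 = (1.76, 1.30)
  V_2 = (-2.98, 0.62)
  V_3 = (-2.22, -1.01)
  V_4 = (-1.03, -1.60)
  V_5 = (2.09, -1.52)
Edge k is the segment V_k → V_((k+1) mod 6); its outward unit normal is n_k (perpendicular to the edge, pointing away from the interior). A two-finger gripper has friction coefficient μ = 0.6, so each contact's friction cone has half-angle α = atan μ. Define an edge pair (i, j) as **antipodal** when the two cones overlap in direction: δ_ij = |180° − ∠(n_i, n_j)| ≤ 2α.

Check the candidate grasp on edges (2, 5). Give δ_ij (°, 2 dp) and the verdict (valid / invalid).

α = atan 0.6 = 30.96°;  2α = 61.93°
edge 2: e_2 = (+0.76, -1.63);  n_2 = (-0.9063, -0.4226)
edge 5: e_5 = (+0.89, +1.54);  n_5 = (+0.8658, -0.5004)
∠(n_2, n_5) = 124.98°
δ = |180° − 124.98°| = 55.02°
55.02° ≤ 2α = 61.93°  →  valid

δ = 55.02°, valid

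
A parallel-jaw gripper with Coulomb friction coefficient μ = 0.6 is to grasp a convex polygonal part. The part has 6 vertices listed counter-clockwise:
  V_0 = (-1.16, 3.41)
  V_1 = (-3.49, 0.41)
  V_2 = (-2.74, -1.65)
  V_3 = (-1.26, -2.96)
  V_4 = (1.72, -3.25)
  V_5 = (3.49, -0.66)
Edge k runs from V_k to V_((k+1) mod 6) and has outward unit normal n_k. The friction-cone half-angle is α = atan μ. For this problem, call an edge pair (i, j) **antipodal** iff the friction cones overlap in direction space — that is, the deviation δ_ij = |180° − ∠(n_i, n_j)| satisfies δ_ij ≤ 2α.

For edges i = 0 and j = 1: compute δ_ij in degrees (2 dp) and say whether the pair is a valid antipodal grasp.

α = atan 0.6 = 30.96°;  2α = 61.93°
edge 0: e_0 = (-2.33, -3.00);  n_0 = (-0.7898, +0.6134)
edge 1: e_1 = (+0.75, -2.06);  n_1 = (-0.9397, -0.3421)
∠(n_0, n_1) = 57.84°
δ = |180° − 57.84°| = 122.16°
122.16° > 2α = 61.93°  →  invalid

δ = 122.16°, invalid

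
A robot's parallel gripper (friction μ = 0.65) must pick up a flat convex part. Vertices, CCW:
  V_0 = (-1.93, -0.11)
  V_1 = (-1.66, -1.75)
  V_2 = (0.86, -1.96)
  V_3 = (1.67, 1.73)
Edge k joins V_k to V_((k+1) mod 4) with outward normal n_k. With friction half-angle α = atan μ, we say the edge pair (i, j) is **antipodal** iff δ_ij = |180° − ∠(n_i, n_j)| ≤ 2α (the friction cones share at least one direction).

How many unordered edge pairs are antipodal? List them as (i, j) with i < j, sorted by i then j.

count = 3; pairs: (0,2), (1,3), (2,3)

α = atan 0.65 = 33.02°;  2α = 66.05°
n_0 = (-0.9867, -0.1624)
n_1 = (-0.0830, -0.9965)
n_2 = (+0.9767, -0.2144)
n_3 = (-0.4551, +0.8904)
  (0,1): δ = 104.11°  ·
  (0,2): δ = 21.73°  ✓
  (0,3): δ = 107.72°  ·
  (1,2): δ = 97.62°  ·
  (1,3): δ = 31.84°  ✓
  (2,3): δ = 50.55°  ✓
antipodal pairs: 3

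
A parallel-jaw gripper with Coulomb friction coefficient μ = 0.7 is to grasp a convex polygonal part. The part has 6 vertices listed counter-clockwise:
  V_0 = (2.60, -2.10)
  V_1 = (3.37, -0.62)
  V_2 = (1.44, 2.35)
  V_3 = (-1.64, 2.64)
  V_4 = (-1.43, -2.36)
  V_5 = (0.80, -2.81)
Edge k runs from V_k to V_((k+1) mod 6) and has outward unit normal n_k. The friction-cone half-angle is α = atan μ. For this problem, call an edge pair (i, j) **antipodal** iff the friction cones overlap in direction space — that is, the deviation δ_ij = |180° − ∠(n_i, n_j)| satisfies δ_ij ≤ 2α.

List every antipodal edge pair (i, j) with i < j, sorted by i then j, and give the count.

count = 6; pairs: (0,2), (0,3), (1,3), (1,4), (2,4), (2,5)

α = atan 0.7 = 34.99°;  2α = 69.98°
n_0 = (+0.8871, -0.4615)
n_1 = (+0.8385, +0.5449)
n_2 = (+0.0937, +0.9956)
n_3 = (-0.9991, -0.0420)
n_4 = (-0.1978, -0.9802)
n_5 = (+0.3669, -0.9302)
  (0,1): δ = 119.50°  ·
  (0,2): δ = 67.89°  ✓
  (0,3): δ = 29.89°  ✓
  (0,4): δ = 106.08°  ·
  (0,5): δ = 139.01°  ·
  (1,2): δ = 128.40°  ·
  (1,3): δ = 30.61°  ✓
  (1,4): δ = 45.57°  ✓
  (1,5): δ = 78.51°  ·
  (2,3): δ = 82.22°  ·
  (2,4): δ = 6.03°  ✓
  (2,5): δ = 26.91°  ✓
  (3,4): δ = 103.81°  ·
  (3,5): δ = 70.88°  ·
  (4,5): δ = 147.06°  ·
antipodal pairs: 6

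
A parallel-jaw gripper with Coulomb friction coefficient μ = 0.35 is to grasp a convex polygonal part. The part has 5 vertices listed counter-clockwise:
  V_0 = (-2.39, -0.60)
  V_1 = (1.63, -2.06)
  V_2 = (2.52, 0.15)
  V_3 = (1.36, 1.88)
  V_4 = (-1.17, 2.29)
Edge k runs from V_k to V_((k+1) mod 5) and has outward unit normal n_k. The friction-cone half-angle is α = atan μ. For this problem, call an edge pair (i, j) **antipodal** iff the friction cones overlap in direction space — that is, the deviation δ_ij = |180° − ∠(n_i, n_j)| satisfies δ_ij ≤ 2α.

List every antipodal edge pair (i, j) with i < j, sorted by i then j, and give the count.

α = atan 0.35 = 19.29°;  2α = 38.58°
n_0 = (-0.3414, -0.9399)
n_1 = (+0.9276, -0.3736)
n_2 = (+0.8306, +0.5569)
n_3 = (+0.1600, +0.9871)
n_4 = (-0.9213, +0.3889)
  (0,1): δ = 91.98°  ·
  (0,2): δ = 36.20°  ✓
  (0,3): δ = 10.76°  ✓
  (0,4): δ = 87.07°  ·
  (1,2): δ = 124.22°  ·
  (1,3): δ = 77.27°  ·
  (1,4): δ = 0.95°  ✓
  (2,3): δ = 133.05°  ·
  (2,4): δ = 56.73°  ·
  (3,4): δ = 103.68°  ·
antipodal pairs: 3

count = 3; pairs: (0,2), (0,3), (1,4)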